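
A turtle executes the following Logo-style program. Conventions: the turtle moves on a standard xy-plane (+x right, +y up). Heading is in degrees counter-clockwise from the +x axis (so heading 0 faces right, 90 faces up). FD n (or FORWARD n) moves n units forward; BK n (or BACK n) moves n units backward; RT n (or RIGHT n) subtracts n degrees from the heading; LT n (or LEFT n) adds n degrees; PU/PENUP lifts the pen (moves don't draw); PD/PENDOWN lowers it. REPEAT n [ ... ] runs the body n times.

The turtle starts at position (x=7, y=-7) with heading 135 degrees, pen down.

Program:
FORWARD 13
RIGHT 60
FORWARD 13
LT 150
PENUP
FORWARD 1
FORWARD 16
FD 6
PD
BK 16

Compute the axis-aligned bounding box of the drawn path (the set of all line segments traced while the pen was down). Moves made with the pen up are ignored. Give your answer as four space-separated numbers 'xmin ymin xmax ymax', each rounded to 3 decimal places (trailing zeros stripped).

Answer: -15.091 -7 7 14.749

Derivation:
Executing turtle program step by step:
Start: pos=(7,-7), heading=135, pen down
FD 13: (7,-7) -> (-2.192,2.192) [heading=135, draw]
RT 60: heading 135 -> 75
FD 13: (-2.192,2.192) -> (1.172,14.749) [heading=75, draw]
LT 150: heading 75 -> 225
PU: pen up
FD 1: (1.172,14.749) -> (0.465,14.042) [heading=225, move]
FD 16: (0.465,14.042) -> (-10.849,2.729) [heading=225, move]
FD 6: (-10.849,2.729) -> (-15.091,-1.514) [heading=225, move]
PD: pen down
BK 16: (-15.091,-1.514) -> (-3.777,9.8) [heading=225, draw]
Final: pos=(-3.777,9.8), heading=225, 3 segment(s) drawn

Segment endpoints: x in {-15.091, -3.777, -2.192, 1.172, 7}, y in {-7, -1.514, 2.192, 9.8, 14.749}
xmin=-15.091, ymin=-7, xmax=7, ymax=14.749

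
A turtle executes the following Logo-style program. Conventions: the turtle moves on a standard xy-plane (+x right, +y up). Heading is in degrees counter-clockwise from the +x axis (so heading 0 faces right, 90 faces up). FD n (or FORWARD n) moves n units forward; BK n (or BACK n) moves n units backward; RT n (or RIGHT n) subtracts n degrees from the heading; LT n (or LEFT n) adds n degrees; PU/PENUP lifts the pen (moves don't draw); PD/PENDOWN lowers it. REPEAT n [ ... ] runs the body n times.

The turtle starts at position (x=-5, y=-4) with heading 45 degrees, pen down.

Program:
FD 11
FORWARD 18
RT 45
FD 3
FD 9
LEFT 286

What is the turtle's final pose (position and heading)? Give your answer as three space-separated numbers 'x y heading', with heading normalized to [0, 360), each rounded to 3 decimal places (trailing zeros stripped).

Answer: 27.506 16.506 286

Derivation:
Executing turtle program step by step:
Start: pos=(-5,-4), heading=45, pen down
FD 11: (-5,-4) -> (2.778,3.778) [heading=45, draw]
FD 18: (2.778,3.778) -> (15.506,16.506) [heading=45, draw]
RT 45: heading 45 -> 0
FD 3: (15.506,16.506) -> (18.506,16.506) [heading=0, draw]
FD 9: (18.506,16.506) -> (27.506,16.506) [heading=0, draw]
LT 286: heading 0 -> 286
Final: pos=(27.506,16.506), heading=286, 4 segment(s) drawn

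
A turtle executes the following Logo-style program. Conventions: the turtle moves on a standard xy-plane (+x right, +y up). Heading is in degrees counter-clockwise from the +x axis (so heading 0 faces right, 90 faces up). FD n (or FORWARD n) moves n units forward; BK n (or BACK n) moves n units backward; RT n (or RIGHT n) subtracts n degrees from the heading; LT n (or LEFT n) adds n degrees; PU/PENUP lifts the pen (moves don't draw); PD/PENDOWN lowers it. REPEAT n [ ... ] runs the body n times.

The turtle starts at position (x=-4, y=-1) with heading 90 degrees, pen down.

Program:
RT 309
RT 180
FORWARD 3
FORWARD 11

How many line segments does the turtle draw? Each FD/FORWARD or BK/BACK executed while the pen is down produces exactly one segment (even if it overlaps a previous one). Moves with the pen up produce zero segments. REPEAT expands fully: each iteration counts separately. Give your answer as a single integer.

Executing turtle program step by step:
Start: pos=(-4,-1), heading=90, pen down
RT 309: heading 90 -> 141
RT 180: heading 141 -> 321
FD 3: (-4,-1) -> (-1.669,-2.888) [heading=321, draw]
FD 11: (-1.669,-2.888) -> (6.88,-9.81) [heading=321, draw]
Final: pos=(6.88,-9.81), heading=321, 2 segment(s) drawn
Segments drawn: 2

Answer: 2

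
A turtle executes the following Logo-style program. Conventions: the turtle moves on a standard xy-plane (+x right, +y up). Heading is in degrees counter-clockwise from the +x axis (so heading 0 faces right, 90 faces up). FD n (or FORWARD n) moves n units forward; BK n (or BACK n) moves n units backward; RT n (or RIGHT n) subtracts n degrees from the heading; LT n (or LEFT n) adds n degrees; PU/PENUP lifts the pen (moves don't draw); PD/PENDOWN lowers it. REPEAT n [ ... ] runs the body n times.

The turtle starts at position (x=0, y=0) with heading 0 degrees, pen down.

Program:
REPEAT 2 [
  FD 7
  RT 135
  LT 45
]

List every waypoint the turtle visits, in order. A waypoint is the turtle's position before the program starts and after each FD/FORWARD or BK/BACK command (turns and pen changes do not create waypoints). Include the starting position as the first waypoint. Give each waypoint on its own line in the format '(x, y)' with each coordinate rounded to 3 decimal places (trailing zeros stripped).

Executing turtle program step by step:
Start: pos=(0,0), heading=0, pen down
REPEAT 2 [
  -- iteration 1/2 --
  FD 7: (0,0) -> (7,0) [heading=0, draw]
  RT 135: heading 0 -> 225
  LT 45: heading 225 -> 270
  -- iteration 2/2 --
  FD 7: (7,0) -> (7,-7) [heading=270, draw]
  RT 135: heading 270 -> 135
  LT 45: heading 135 -> 180
]
Final: pos=(7,-7), heading=180, 2 segment(s) drawn
Waypoints (3 total):
(0, 0)
(7, 0)
(7, -7)

Answer: (0, 0)
(7, 0)
(7, -7)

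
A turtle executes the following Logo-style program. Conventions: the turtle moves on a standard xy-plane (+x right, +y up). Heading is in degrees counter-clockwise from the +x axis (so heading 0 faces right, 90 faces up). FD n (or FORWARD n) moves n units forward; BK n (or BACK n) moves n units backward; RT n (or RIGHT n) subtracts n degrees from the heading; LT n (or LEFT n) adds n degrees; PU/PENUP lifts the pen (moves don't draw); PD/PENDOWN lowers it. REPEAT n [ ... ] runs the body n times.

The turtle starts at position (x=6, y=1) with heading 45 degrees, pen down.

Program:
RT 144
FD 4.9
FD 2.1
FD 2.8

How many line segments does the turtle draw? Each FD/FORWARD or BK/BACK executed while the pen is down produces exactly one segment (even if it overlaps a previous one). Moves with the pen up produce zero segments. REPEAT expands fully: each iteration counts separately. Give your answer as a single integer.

Answer: 3

Derivation:
Executing turtle program step by step:
Start: pos=(6,1), heading=45, pen down
RT 144: heading 45 -> 261
FD 4.9: (6,1) -> (5.233,-3.84) [heading=261, draw]
FD 2.1: (5.233,-3.84) -> (4.905,-5.914) [heading=261, draw]
FD 2.8: (4.905,-5.914) -> (4.467,-8.679) [heading=261, draw]
Final: pos=(4.467,-8.679), heading=261, 3 segment(s) drawn
Segments drawn: 3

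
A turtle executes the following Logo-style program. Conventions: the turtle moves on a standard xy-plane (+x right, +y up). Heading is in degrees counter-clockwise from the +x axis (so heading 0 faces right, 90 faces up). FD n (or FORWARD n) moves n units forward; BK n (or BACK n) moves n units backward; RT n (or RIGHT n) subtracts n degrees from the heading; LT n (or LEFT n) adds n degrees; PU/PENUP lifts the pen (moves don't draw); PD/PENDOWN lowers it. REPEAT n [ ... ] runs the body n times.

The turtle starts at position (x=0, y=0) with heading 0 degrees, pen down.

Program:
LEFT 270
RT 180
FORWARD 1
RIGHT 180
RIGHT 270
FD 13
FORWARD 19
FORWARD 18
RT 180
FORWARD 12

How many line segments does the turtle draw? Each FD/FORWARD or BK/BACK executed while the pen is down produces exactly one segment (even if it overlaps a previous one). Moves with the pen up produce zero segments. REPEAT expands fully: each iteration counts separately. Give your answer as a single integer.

Executing turtle program step by step:
Start: pos=(0,0), heading=0, pen down
LT 270: heading 0 -> 270
RT 180: heading 270 -> 90
FD 1: (0,0) -> (0,1) [heading=90, draw]
RT 180: heading 90 -> 270
RT 270: heading 270 -> 0
FD 13: (0,1) -> (13,1) [heading=0, draw]
FD 19: (13,1) -> (32,1) [heading=0, draw]
FD 18: (32,1) -> (50,1) [heading=0, draw]
RT 180: heading 0 -> 180
FD 12: (50,1) -> (38,1) [heading=180, draw]
Final: pos=(38,1), heading=180, 5 segment(s) drawn
Segments drawn: 5

Answer: 5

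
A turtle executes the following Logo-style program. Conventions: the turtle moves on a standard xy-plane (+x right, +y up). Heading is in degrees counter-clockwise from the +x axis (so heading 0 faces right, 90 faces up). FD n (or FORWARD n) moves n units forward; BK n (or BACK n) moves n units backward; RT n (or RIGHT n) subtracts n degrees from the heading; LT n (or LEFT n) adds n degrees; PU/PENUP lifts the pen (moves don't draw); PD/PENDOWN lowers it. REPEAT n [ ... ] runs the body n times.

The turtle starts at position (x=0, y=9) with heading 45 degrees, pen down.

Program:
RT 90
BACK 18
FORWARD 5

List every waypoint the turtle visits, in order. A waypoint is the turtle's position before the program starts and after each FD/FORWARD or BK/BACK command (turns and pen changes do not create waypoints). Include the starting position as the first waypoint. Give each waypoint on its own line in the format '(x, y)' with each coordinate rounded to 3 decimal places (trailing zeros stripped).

Executing turtle program step by step:
Start: pos=(0,9), heading=45, pen down
RT 90: heading 45 -> 315
BK 18: (0,9) -> (-12.728,21.728) [heading=315, draw]
FD 5: (-12.728,21.728) -> (-9.192,18.192) [heading=315, draw]
Final: pos=(-9.192,18.192), heading=315, 2 segment(s) drawn
Waypoints (3 total):
(0, 9)
(-12.728, 21.728)
(-9.192, 18.192)

Answer: (0, 9)
(-12.728, 21.728)
(-9.192, 18.192)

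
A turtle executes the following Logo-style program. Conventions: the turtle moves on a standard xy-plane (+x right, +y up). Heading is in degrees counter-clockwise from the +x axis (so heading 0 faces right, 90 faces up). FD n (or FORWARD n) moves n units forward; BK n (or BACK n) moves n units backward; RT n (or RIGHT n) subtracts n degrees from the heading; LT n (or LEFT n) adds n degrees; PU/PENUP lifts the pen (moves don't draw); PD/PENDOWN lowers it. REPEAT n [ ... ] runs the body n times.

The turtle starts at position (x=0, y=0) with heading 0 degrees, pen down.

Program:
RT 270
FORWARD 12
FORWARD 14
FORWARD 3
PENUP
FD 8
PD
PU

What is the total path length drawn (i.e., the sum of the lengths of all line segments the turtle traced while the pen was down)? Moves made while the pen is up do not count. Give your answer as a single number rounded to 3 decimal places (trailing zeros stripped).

Answer: 29

Derivation:
Executing turtle program step by step:
Start: pos=(0,0), heading=0, pen down
RT 270: heading 0 -> 90
FD 12: (0,0) -> (0,12) [heading=90, draw]
FD 14: (0,12) -> (0,26) [heading=90, draw]
FD 3: (0,26) -> (0,29) [heading=90, draw]
PU: pen up
FD 8: (0,29) -> (0,37) [heading=90, move]
PD: pen down
PU: pen up
Final: pos=(0,37), heading=90, 3 segment(s) drawn

Segment lengths:
  seg 1: (0,0) -> (0,12), length = 12
  seg 2: (0,12) -> (0,26), length = 14
  seg 3: (0,26) -> (0,29), length = 3
Total = 29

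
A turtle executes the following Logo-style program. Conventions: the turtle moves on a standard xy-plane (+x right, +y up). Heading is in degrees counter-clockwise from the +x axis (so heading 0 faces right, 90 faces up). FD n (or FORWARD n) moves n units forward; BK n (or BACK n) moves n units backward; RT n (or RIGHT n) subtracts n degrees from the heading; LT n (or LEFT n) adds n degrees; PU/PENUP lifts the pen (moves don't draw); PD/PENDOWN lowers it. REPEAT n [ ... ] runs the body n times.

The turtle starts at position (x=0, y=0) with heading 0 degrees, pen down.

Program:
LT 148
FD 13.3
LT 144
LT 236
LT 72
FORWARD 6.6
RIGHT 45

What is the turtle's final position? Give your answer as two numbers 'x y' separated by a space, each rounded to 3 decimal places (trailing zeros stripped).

Executing turtle program step by step:
Start: pos=(0,0), heading=0, pen down
LT 148: heading 0 -> 148
FD 13.3: (0,0) -> (-11.279,7.048) [heading=148, draw]
LT 144: heading 148 -> 292
LT 236: heading 292 -> 168
LT 72: heading 168 -> 240
FD 6.6: (-11.279,7.048) -> (-14.579,1.332) [heading=240, draw]
RT 45: heading 240 -> 195
Final: pos=(-14.579,1.332), heading=195, 2 segment(s) drawn

Answer: -14.579 1.332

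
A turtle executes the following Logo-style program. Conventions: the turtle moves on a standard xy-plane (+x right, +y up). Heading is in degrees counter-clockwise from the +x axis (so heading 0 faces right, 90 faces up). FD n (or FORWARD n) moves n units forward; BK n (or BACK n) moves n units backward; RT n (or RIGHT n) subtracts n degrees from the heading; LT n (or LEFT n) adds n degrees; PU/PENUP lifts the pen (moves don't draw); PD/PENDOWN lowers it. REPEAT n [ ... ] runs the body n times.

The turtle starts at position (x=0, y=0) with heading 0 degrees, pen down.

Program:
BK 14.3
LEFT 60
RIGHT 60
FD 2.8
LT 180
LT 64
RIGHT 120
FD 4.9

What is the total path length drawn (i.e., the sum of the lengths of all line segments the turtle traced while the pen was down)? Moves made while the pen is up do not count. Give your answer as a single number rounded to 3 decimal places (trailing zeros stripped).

Executing turtle program step by step:
Start: pos=(0,0), heading=0, pen down
BK 14.3: (0,0) -> (-14.3,0) [heading=0, draw]
LT 60: heading 0 -> 60
RT 60: heading 60 -> 0
FD 2.8: (-14.3,0) -> (-11.5,0) [heading=0, draw]
LT 180: heading 0 -> 180
LT 64: heading 180 -> 244
RT 120: heading 244 -> 124
FD 4.9: (-11.5,0) -> (-14.24,4.062) [heading=124, draw]
Final: pos=(-14.24,4.062), heading=124, 3 segment(s) drawn

Segment lengths:
  seg 1: (0,0) -> (-14.3,0), length = 14.3
  seg 2: (-14.3,0) -> (-11.5,0), length = 2.8
  seg 3: (-11.5,0) -> (-14.24,4.062), length = 4.9
Total = 22

Answer: 22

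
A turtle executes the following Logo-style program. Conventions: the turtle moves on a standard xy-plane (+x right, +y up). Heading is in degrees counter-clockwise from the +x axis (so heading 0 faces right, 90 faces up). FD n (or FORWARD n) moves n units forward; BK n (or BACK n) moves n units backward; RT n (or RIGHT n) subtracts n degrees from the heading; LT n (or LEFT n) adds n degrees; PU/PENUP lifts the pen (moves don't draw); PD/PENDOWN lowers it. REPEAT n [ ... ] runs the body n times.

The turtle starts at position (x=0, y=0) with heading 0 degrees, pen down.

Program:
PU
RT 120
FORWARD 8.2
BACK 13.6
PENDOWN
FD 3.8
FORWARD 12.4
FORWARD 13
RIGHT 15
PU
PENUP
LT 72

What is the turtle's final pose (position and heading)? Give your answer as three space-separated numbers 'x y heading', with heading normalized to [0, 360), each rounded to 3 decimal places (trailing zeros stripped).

Answer: -11.9 -20.611 297

Derivation:
Executing turtle program step by step:
Start: pos=(0,0), heading=0, pen down
PU: pen up
RT 120: heading 0 -> 240
FD 8.2: (0,0) -> (-4.1,-7.101) [heading=240, move]
BK 13.6: (-4.1,-7.101) -> (2.7,4.677) [heading=240, move]
PD: pen down
FD 3.8: (2.7,4.677) -> (0.8,1.386) [heading=240, draw]
FD 12.4: (0.8,1.386) -> (-5.4,-9.353) [heading=240, draw]
FD 13: (-5.4,-9.353) -> (-11.9,-20.611) [heading=240, draw]
RT 15: heading 240 -> 225
PU: pen up
PU: pen up
LT 72: heading 225 -> 297
Final: pos=(-11.9,-20.611), heading=297, 3 segment(s) drawn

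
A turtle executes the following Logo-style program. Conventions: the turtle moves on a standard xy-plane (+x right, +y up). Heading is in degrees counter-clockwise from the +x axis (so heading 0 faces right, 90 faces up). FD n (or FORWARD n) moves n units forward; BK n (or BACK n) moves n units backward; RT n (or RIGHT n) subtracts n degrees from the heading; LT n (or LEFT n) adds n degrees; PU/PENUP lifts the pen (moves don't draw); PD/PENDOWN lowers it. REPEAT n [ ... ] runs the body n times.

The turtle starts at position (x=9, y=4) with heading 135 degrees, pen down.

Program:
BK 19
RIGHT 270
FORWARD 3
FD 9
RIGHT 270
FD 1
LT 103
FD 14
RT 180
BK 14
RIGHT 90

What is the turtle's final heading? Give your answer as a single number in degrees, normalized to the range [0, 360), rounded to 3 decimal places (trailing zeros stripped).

Executing turtle program step by step:
Start: pos=(9,4), heading=135, pen down
BK 19: (9,4) -> (22.435,-9.435) [heading=135, draw]
RT 270: heading 135 -> 225
FD 3: (22.435,-9.435) -> (20.314,-11.556) [heading=225, draw]
FD 9: (20.314,-11.556) -> (13.95,-17.92) [heading=225, draw]
RT 270: heading 225 -> 315
FD 1: (13.95,-17.92) -> (14.657,-18.627) [heading=315, draw]
LT 103: heading 315 -> 58
FD 14: (14.657,-18.627) -> (22.076,-6.755) [heading=58, draw]
RT 180: heading 58 -> 238
BK 14: (22.076,-6.755) -> (29.495,5.118) [heading=238, draw]
RT 90: heading 238 -> 148
Final: pos=(29.495,5.118), heading=148, 6 segment(s) drawn

Answer: 148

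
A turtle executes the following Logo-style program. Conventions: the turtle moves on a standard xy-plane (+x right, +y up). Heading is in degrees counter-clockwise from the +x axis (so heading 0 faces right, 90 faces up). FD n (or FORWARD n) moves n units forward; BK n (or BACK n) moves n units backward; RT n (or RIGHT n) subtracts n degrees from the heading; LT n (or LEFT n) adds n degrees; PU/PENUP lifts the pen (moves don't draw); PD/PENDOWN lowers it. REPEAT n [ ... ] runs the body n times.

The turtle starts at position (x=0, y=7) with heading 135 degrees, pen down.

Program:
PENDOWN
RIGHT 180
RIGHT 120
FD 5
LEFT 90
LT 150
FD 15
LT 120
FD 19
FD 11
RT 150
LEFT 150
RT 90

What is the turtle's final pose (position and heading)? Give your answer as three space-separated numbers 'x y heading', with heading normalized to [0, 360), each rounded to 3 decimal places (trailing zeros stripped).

Answer: -29.925 12.43 105

Derivation:
Executing turtle program step by step:
Start: pos=(0,7), heading=135, pen down
PD: pen down
RT 180: heading 135 -> 315
RT 120: heading 315 -> 195
FD 5: (0,7) -> (-4.83,5.706) [heading=195, draw]
LT 90: heading 195 -> 285
LT 150: heading 285 -> 75
FD 15: (-4.83,5.706) -> (-0.947,20.195) [heading=75, draw]
LT 120: heading 75 -> 195
FD 19: (-0.947,20.195) -> (-19.3,15.277) [heading=195, draw]
FD 11: (-19.3,15.277) -> (-29.925,12.43) [heading=195, draw]
RT 150: heading 195 -> 45
LT 150: heading 45 -> 195
RT 90: heading 195 -> 105
Final: pos=(-29.925,12.43), heading=105, 4 segment(s) drawn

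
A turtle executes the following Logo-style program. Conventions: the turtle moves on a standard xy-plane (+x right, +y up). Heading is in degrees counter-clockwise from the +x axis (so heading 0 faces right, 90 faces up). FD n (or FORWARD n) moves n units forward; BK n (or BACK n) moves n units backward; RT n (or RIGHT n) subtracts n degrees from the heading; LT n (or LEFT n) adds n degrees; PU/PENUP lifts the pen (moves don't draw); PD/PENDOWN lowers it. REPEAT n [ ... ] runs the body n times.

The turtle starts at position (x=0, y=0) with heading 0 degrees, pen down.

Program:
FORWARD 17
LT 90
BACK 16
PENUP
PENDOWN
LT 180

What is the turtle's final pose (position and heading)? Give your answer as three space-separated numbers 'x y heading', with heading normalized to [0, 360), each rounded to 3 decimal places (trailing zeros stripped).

Answer: 17 -16 270

Derivation:
Executing turtle program step by step:
Start: pos=(0,0), heading=0, pen down
FD 17: (0,0) -> (17,0) [heading=0, draw]
LT 90: heading 0 -> 90
BK 16: (17,0) -> (17,-16) [heading=90, draw]
PU: pen up
PD: pen down
LT 180: heading 90 -> 270
Final: pos=(17,-16), heading=270, 2 segment(s) drawn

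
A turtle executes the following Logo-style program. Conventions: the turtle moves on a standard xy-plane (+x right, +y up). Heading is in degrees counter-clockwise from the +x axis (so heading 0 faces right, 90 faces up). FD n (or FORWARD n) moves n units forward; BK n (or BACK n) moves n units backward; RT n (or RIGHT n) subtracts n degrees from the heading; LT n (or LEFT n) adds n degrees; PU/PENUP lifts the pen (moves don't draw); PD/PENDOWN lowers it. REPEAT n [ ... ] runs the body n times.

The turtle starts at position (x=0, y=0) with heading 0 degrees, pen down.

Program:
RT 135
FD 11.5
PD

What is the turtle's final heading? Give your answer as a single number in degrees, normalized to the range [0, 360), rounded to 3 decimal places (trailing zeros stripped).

Executing turtle program step by step:
Start: pos=(0,0), heading=0, pen down
RT 135: heading 0 -> 225
FD 11.5: (0,0) -> (-8.132,-8.132) [heading=225, draw]
PD: pen down
Final: pos=(-8.132,-8.132), heading=225, 1 segment(s) drawn

Answer: 225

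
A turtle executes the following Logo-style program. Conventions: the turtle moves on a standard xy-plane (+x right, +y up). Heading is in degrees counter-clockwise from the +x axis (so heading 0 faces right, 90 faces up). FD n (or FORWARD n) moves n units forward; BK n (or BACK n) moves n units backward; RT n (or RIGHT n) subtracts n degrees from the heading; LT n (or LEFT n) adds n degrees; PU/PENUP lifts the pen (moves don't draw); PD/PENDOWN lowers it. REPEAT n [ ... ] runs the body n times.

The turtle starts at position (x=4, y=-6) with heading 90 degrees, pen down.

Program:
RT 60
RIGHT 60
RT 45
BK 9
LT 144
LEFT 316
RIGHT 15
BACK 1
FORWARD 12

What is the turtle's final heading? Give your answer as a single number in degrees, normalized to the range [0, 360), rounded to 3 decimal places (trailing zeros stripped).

Executing turtle program step by step:
Start: pos=(4,-6), heading=90, pen down
RT 60: heading 90 -> 30
RT 60: heading 30 -> 330
RT 45: heading 330 -> 285
BK 9: (4,-6) -> (1.671,2.693) [heading=285, draw]
LT 144: heading 285 -> 69
LT 316: heading 69 -> 25
RT 15: heading 25 -> 10
BK 1: (1.671,2.693) -> (0.686,2.52) [heading=10, draw]
FD 12: (0.686,2.52) -> (12.504,4.603) [heading=10, draw]
Final: pos=(12.504,4.603), heading=10, 3 segment(s) drawn

Answer: 10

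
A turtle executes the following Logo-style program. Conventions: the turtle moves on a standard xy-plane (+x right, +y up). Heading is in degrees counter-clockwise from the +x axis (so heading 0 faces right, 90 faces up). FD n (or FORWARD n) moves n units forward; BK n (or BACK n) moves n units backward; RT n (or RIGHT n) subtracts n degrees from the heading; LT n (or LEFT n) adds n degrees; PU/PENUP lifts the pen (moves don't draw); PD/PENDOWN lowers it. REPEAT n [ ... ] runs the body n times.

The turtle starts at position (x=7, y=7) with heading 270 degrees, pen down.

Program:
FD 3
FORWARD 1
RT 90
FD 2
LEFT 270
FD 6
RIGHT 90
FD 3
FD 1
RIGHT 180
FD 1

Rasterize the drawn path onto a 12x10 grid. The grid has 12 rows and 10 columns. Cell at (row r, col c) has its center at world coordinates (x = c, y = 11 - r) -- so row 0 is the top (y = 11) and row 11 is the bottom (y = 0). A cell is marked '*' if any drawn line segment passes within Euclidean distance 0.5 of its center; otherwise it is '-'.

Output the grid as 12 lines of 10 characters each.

Answer: ----------
----------
-----*****
-----*----
-----*-*--
-----*-*--
-----*-*--
-----*-*--
-----***--
----------
----------
----------

Derivation:
Segment 0: (7,7) -> (7,4)
Segment 1: (7,4) -> (7,3)
Segment 2: (7,3) -> (5,3)
Segment 3: (5,3) -> (5,9)
Segment 4: (5,9) -> (8,9)
Segment 5: (8,9) -> (9,9)
Segment 6: (9,9) -> (8,9)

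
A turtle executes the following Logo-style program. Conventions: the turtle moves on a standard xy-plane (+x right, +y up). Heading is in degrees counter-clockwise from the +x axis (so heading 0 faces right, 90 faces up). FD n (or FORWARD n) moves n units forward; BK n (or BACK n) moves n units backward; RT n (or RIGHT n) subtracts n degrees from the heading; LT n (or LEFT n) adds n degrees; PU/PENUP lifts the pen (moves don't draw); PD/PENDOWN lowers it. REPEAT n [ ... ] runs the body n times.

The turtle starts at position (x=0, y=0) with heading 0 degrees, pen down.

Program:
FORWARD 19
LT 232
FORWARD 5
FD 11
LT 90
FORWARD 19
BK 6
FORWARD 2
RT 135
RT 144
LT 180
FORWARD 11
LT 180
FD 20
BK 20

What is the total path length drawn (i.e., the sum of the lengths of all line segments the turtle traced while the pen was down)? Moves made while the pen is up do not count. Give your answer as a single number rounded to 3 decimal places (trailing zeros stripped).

Answer: 113

Derivation:
Executing turtle program step by step:
Start: pos=(0,0), heading=0, pen down
FD 19: (0,0) -> (19,0) [heading=0, draw]
LT 232: heading 0 -> 232
FD 5: (19,0) -> (15.922,-3.94) [heading=232, draw]
FD 11: (15.922,-3.94) -> (9.149,-12.608) [heading=232, draw]
LT 90: heading 232 -> 322
FD 19: (9.149,-12.608) -> (24.122,-24.306) [heading=322, draw]
BK 6: (24.122,-24.306) -> (19.394,-20.612) [heading=322, draw]
FD 2: (19.394,-20.612) -> (20.97,-21.843) [heading=322, draw]
RT 135: heading 322 -> 187
RT 144: heading 187 -> 43
LT 180: heading 43 -> 223
FD 11: (20.97,-21.843) -> (12.925,-29.345) [heading=223, draw]
LT 180: heading 223 -> 43
FD 20: (12.925,-29.345) -> (27.552,-15.705) [heading=43, draw]
BK 20: (27.552,-15.705) -> (12.925,-29.345) [heading=43, draw]
Final: pos=(12.925,-29.345), heading=43, 9 segment(s) drawn

Segment lengths:
  seg 1: (0,0) -> (19,0), length = 19
  seg 2: (19,0) -> (15.922,-3.94), length = 5
  seg 3: (15.922,-3.94) -> (9.149,-12.608), length = 11
  seg 4: (9.149,-12.608) -> (24.122,-24.306), length = 19
  seg 5: (24.122,-24.306) -> (19.394,-20.612), length = 6
  seg 6: (19.394,-20.612) -> (20.97,-21.843), length = 2
  seg 7: (20.97,-21.843) -> (12.925,-29.345), length = 11
  seg 8: (12.925,-29.345) -> (27.552,-15.705), length = 20
  seg 9: (27.552,-15.705) -> (12.925,-29.345), length = 20
Total = 113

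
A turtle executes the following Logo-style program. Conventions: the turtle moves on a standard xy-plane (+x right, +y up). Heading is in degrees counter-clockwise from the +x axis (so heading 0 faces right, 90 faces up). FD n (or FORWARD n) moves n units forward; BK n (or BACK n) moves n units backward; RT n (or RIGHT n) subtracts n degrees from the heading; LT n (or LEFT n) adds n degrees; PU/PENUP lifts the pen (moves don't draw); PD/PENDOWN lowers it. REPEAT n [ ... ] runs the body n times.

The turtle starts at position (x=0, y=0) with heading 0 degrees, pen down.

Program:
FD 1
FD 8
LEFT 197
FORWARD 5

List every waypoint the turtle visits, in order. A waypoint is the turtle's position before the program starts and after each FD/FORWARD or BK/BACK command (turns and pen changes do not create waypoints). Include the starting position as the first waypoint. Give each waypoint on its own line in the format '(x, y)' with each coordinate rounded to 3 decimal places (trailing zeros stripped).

Answer: (0, 0)
(1, 0)
(9, 0)
(4.218, -1.462)

Derivation:
Executing turtle program step by step:
Start: pos=(0,0), heading=0, pen down
FD 1: (0,0) -> (1,0) [heading=0, draw]
FD 8: (1,0) -> (9,0) [heading=0, draw]
LT 197: heading 0 -> 197
FD 5: (9,0) -> (4.218,-1.462) [heading=197, draw]
Final: pos=(4.218,-1.462), heading=197, 3 segment(s) drawn
Waypoints (4 total):
(0, 0)
(1, 0)
(9, 0)
(4.218, -1.462)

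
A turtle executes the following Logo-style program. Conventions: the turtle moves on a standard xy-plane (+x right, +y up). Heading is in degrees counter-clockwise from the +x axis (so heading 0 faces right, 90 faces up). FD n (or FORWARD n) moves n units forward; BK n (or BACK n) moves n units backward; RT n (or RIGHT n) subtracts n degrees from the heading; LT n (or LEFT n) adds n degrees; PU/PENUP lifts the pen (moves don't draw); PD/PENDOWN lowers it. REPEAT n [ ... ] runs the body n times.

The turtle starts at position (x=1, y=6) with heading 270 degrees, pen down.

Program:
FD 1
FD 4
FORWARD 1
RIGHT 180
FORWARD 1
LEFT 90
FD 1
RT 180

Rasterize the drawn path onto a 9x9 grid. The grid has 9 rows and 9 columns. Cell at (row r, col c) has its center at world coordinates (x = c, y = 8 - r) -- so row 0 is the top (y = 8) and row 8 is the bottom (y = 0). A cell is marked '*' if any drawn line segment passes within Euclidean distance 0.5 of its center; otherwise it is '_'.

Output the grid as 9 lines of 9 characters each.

Segment 0: (1,6) -> (1,5)
Segment 1: (1,5) -> (1,1)
Segment 2: (1,1) -> (1,0)
Segment 3: (1,0) -> (1,1)
Segment 4: (1,1) -> (-0,1)

Answer: _________
_________
_*_______
_*_______
_*_______
_*_______
_*_______
**_______
_*_______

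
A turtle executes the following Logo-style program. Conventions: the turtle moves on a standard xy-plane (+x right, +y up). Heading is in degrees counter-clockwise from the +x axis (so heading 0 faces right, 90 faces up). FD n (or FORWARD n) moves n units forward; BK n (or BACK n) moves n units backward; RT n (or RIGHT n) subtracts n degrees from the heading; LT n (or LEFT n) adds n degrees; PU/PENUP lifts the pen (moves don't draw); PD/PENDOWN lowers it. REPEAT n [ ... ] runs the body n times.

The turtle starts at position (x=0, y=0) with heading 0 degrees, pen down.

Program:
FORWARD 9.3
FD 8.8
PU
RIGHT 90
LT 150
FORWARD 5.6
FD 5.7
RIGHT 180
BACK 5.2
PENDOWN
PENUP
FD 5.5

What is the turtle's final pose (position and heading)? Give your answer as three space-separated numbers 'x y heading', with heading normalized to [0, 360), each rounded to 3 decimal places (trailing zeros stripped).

Answer: 23.6 9.526 240

Derivation:
Executing turtle program step by step:
Start: pos=(0,0), heading=0, pen down
FD 9.3: (0,0) -> (9.3,0) [heading=0, draw]
FD 8.8: (9.3,0) -> (18.1,0) [heading=0, draw]
PU: pen up
RT 90: heading 0 -> 270
LT 150: heading 270 -> 60
FD 5.6: (18.1,0) -> (20.9,4.85) [heading=60, move]
FD 5.7: (20.9,4.85) -> (23.75,9.786) [heading=60, move]
RT 180: heading 60 -> 240
BK 5.2: (23.75,9.786) -> (26.35,14.289) [heading=240, move]
PD: pen down
PU: pen up
FD 5.5: (26.35,14.289) -> (23.6,9.526) [heading=240, move]
Final: pos=(23.6,9.526), heading=240, 2 segment(s) drawn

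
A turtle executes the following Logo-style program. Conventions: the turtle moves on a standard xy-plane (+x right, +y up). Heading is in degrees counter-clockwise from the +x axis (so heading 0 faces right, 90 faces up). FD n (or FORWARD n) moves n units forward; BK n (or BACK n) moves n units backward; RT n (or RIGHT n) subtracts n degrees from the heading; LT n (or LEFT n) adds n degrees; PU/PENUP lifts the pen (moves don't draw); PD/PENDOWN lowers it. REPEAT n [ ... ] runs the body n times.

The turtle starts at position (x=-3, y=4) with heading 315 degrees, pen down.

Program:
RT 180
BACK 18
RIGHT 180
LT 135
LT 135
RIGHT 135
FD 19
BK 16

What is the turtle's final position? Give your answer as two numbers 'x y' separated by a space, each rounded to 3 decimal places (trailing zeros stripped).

Answer: 9.728 -5.728

Derivation:
Executing turtle program step by step:
Start: pos=(-3,4), heading=315, pen down
RT 180: heading 315 -> 135
BK 18: (-3,4) -> (9.728,-8.728) [heading=135, draw]
RT 180: heading 135 -> 315
LT 135: heading 315 -> 90
LT 135: heading 90 -> 225
RT 135: heading 225 -> 90
FD 19: (9.728,-8.728) -> (9.728,10.272) [heading=90, draw]
BK 16: (9.728,10.272) -> (9.728,-5.728) [heading=90, draw]
Final: pos=(9.728,-5.728), heading=90, 3 segment(s) drawn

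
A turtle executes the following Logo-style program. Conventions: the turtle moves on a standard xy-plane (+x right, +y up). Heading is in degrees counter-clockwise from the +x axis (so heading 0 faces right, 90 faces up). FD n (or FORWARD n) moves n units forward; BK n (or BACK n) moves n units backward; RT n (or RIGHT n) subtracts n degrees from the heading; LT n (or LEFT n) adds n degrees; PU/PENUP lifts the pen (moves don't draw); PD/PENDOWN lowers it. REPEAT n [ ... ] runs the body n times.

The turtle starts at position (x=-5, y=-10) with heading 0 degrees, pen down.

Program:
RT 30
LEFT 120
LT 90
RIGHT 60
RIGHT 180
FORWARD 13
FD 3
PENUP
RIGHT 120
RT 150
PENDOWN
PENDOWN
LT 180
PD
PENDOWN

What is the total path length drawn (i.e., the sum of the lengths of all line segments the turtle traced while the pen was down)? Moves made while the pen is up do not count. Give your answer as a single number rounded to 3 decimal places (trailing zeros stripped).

Answer: 16

Derivation:
Executing turtle program step by step:
Start: pos=(-5,-10), heading=0, pen down
RT 30: heading 0 -> 330
LT 120: heading 330 -> 90
LT 90: heading 90 -> 180
RT 60: heading 180 -> 120
RT 180: heading 120 -> 300
FD 13: (-5,-10) -> (1.5,-21.258) [heading=300, draw]
FD 3: (1.5,-21.258) -> (3,-23.856) [heading=300, draw]
PU: pen up
RT 120: heading 300 -> 180
RT 150: heading 180 -> 30
PD: pen down
PD: pen down
LT 180: heading 30 -> 210
PD: pen down
PD: pen down
Final: pos=(3,-23.856), heading=210, 2 segment(s) drawn

Segment lengths:
  seg 1: (-5,-10) -> (1.5,-21.258), length = 13
  seg 2: (1.5,-21.258) -> (3,-23.856), length = 3
Total = 16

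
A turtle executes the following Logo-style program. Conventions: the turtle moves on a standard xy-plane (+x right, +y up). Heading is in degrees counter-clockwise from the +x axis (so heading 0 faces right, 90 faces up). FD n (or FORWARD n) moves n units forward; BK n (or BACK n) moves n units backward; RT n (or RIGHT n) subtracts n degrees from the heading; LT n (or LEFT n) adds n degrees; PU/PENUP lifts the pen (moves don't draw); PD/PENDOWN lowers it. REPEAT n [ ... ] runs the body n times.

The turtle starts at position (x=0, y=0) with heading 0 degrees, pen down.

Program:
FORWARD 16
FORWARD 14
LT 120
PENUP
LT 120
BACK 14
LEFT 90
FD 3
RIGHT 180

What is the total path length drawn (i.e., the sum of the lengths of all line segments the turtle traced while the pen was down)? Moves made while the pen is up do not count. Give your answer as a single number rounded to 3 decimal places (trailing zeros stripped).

Answer: 30

Derivation:
Executing turtle program step by step:
Start: pos=(0,0), heading=0, pen down
FD 16: (0,0) -> (16,0) [heading=0, draw]
FD 14: (16,0) -> (30,0) [heading=0, draw]
LT 120: heading 0 -> 120
PU: pen up
LT 120: heading 120 -> 240
BK 14: (30,0) -> (37,12.124) [heading=240, move]
LT 90: heading 240 -> 330
FD 3: (37,12.124) -> (39.598,10.624) [heading=330, move]
RT 180: heading 330 -> 150
Final: pos=(39.598,10.624), heading=150, 2 segment(s) drawn

Segment lengths:
  seg 1: (0,0) -> (16,0), length = 16
  seg 2: (16,0) -> (30,0), length = 14
Total = 30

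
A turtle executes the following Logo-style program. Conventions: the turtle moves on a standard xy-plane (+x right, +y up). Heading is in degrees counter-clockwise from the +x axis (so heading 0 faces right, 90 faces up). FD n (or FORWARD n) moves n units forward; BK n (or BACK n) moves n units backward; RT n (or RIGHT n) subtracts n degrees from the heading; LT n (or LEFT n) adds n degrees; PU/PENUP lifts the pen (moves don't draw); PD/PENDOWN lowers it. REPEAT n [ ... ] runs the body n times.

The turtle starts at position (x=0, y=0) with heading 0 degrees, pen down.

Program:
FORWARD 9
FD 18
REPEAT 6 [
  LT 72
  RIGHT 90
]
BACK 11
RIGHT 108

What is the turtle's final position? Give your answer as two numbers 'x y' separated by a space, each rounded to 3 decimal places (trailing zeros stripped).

Executing turtle program step by step:
Start: pos=(0,0), heading=0, pen down
FD 9: (0,0) -> (9,0) [heading=0, draw]
FD 18: (9,0) -> (27,0) [heading=0, draw]
REPEAT 6 [
  -- iteration 1/6 --
  LT 72: heading 0 -> 72
  RT 90: heading 72 -> 342
  -- iteration 2/6 --
  LT 72: heading 342 -> 54
  RT 90: heading 54 -> 324
  -- iteration 3/6 --
  LT 72: heading 324 -> 36
  RT 90: heading 36 -> 306
  -- iteration 4/6 --
  LT 72: heading 306 -> 18
  RT 90: heading 18 -> 288
  -- iteration 5/6 --
  LT 72: heading 288 -> 0
  RT 90: heading 0 -> 270
  -- iteration 6/6 --
  LT 72: heading 270 -> 342
  RT 90: heading 342 -> 252
]
BK 11: (27,0) -> (30.399,10.462) [heading=252, draw]
RT 108: heading 252 -> 144
Final: pos=(30.399,10.462), heading=144, 3 segment(s) drawn

Answer: 30.399 10.462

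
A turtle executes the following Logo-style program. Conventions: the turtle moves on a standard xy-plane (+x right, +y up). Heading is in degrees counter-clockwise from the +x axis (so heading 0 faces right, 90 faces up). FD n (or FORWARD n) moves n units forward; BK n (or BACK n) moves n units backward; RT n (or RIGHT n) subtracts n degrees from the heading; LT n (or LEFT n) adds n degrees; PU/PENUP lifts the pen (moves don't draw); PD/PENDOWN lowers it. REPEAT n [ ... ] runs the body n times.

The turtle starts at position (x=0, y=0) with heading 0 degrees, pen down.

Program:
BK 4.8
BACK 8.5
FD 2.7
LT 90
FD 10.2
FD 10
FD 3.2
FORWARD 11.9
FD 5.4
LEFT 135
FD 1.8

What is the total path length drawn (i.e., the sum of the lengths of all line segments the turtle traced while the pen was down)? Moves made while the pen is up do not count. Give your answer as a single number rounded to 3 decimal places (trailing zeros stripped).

Answer: 58.5

Derivation:
Executing turtle program step by step:
Start: pos=(0,0), heading=0, pen down
BK 4.8: (0,0) -> (-4.8,0) [heading=0, draw]
BK 8.5: (-4.8,0) -> (-13.3,0) [heading=0, draw]
FD 2.7: (-13.3,0) -> (-10.6,0) [heading=0, draw]
LT 90: heading 0 -> 90
FD 10.2: (-10.6,0) -> (-10.6,10.2) [heading=90, draw]
FD 10: (-10.6,10.2) -> (-10.6,20.2) [heading=90, draw]
FD 3.2: (-10.6,20.2) -> (-10.6,23.4) [heading=90, draw]
FD 11.9: (-10.6,23.4) -> (-10.6,35.3) [heading=90, draw]
FD 5.4: (-10.6,35.3) -> (-10.6,40.7) [heading=90, draw]
LT 135: heading 90 -> 225
FD 1.8: (-10.6,40.7) -> (-11.873,39.427) [heading=225, draw]
Final: pos=(-11.873,39.427), heading=225, 9 segment(s) drawn

Segment lengths:
  seg 1: (0,0) -> (-4.8,0), length = 4.8
  seg 2: (-4.8,0) -> (-13.3,0), length = 8.5
  seg 3: (-13.3,0) -> (-10.6,0), length = 2.7
  seg 4: (-10.6,0) -> (-10.6,10.2), length = 10.2
  seg 5: (-10.6,10.2) -> (-10.6,20.2), length = 10
  seg 6: (-10.6,20.2) -> (-10.6,23.4), length = 3.2
  seg 7: (-10.6,23.4) -> (-10.6,35.3), length = 11.9
  seg 8: (-10.6,35.3) -> (-10.6,40.7), length = 5.4
  seg 9: (-10.6,40.7) -> (-11.873,39.427), length = 1.8
Total = 58.5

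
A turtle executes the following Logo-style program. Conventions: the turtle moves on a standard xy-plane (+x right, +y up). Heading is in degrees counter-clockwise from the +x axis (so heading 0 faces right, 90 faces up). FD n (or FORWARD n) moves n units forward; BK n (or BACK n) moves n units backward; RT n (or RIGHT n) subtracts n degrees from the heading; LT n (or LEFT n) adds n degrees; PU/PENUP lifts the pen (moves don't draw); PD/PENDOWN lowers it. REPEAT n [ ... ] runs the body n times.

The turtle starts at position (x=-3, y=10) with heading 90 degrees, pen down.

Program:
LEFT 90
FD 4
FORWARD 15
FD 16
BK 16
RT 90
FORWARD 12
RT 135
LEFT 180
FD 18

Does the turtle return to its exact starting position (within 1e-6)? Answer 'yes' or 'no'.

Executing turtle program step by step:
Start: pos=(-3,10), heading=90, pen down
LT 90: heading 90 -> 180
FD 4: (-3,10) -> (-7,10) [heading=180, draw]
FD 15: (-7,10) -> (-22,10) [heading=180, draw]
FD 16: (-22,10) -> (-38,10) [heading=180, draw]
BK 16: (-38,10) -> (-22,10) [heading=180, draw]
RT 90: heading 180 -> 90
FD 12: (-22,10) -> (-22,22) [heading=90, draw]
RT 135: heading 90 -> 315
LT 180: heading 315 -> 135
FD 18: (-22,22) -> (-34.728,34.728) [heading=135, draw]
Final: pos=(-34.728,34.728), heading=135, 6 segment(s) drawn

Start position: (-3, 10)
Final position: (-34.728, 34.728)
Distance = 40.226; >= 1e-6 -> NOT closed

Answer: no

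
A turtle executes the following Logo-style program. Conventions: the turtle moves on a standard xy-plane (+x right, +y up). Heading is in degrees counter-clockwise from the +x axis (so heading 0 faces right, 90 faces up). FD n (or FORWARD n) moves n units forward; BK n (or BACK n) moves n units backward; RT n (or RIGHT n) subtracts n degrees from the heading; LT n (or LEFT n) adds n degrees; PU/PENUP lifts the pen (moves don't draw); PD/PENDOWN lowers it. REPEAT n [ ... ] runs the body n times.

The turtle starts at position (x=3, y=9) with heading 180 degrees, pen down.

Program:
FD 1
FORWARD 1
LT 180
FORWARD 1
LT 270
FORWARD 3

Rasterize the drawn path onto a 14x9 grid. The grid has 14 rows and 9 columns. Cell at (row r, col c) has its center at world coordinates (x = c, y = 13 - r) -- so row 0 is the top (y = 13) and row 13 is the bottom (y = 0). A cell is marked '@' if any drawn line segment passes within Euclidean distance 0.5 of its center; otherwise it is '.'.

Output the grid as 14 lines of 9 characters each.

Segment 0: (3,9) -> (2,9)
Segment 1: (2,9) -> (1,9)
Segment 2: (1,9) -> (2,9)
Segment 3: (2,9) -> (2,6)

Answer: .........
.........
.........
.........
.@@@.....
..@......
..@......
..@......
.........
.........
.........
.........
.........
.........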